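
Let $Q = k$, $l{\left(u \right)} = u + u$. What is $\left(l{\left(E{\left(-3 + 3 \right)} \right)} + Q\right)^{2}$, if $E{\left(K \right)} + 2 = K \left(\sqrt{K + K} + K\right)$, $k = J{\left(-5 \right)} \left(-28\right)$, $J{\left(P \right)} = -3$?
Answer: $6400$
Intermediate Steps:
$k = 84$ ($k = \left(-3\right) \left(-28\right) = 84$)
$E{\left(K \right)} = -2 + K \left(K + \sqrt{2} \sqrt{K}\right)$ ($E{\left(K \right)} = -2 + K \left(\sqrt{K + K} + K\right) = -2 + K \left(\sqrt{2 K} + K\right) = -2 + K \left(\sqrt{2} \sqrt{K} + K\right) = -2 + K \left(K + \sqrt{2} \sqrt{K}\right)$)
$l{\left(u \right)} = 2 u$
$Q = 84$
$\left(l{\left(E{\left(-3 + 3 \right)} \right)} + Q\right)^{2} = \left(2 \left(-2 + \left(-3 + 3\right)^{2} + \sqrt{2} \left(-3 + 3\right)^{\frac{3}{2}}\right) + 84\right)^{2} = \left(2 \left(-2 + 0^{2} + \sqrt{2} \cdot 0^{\frac{3}{2}}\right) + 84\right)^{2} = \left(2 \left(-2 + 0 + \sqrt{2} \cdot 0\right) + 84\right)^{2} = \left(2 \left(-2 + 0 + 0\right) + 84\right)^{2} = \left(2 \left(-2\right) + 84\right)^{2} = \left(-4 + 84\right)^{2} = 80^{2} = 6400$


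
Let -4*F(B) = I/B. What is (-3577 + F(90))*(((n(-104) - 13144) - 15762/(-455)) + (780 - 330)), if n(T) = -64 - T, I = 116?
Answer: 308104460312/6825 ≈ 4.5143e+7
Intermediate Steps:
F(B) = -29/B
(-3577 + F(90))*(((n(-104) - 13144) - 15762/(-455)) + (780 - 330)) = (-3577 - 29/90)*((((-64 - 1*(-104)) - 13144) - 15762/(-455)) + (780 - 330)) = (-3577 - 29*1/90)*((((-64 + 104) - 13144) - 15762*(-1/455)) + 450) = (-3577 - 29/90)*(((40 - 13144) + 15762/455) + 450) = -321959*((-13104 + 15762/455) + 450)/90 = -321959*(-5946558/455 + 450)/90 = -321959/90*(-5741808/455) = 308104460312/6825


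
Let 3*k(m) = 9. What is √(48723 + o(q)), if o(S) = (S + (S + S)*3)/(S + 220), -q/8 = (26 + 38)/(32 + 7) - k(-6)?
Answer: 11*√2040340165/2251 ≈ 220.73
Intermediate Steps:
k(m) = 3 (k(m) = (⅓)*9 = 3)
q = 424/39 (q = -8*((26 + 38)/(32 + 7) - 1*3) = -8*(64/39 - 3) = -8*(-53/39) = 424/39 ≈ 10.872)
o(S) = 7*S/(220 + S) (o(S) = (S + (2*S)*3)/(220 + S) = (S + 6*S)/(220 + S) = (7*S)/(220 + S) = 7*S/(220 + S))
√(48723 + o(q)) = √(48723 + 7*(424/39)/(220 + 424/39)) = √(48723 + 7*(424/39)/(9004/39)) = √(48723 + 7*(424/39)*(39/9004)) = √(48723 + 742/2251) = √(109676215/2251) = 11*√2040340165/2251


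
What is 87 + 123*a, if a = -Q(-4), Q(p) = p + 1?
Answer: 456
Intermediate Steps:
Q(p) = 1 + p
a = 3 (a = -(1 - 4) = -1*(-3) = 3)
87 + 123*a = 87 + 123*3 = 87 + 369 = 456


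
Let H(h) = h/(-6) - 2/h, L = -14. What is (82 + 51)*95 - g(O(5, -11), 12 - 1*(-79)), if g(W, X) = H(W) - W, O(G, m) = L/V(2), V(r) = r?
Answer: 530315/42 ≈ 12627.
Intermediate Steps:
H(h) = -2/h - h/6 (H(h) = h*(-⅙) - 2/h = -h/6 - 2/h = -2/h - h/6)
O(G, m) = -7 (O(G, m) = -14/2 = -14*½ = -7)
g(W, X) = -2/W - 7*W/6 (g(W, X) = (-2/W - W/6) - W = -2/W - 7*W/6)
(82 + 51)*95 - g(O(5, -11), 12 - 1*(-79)) = (82 + 51)*95 - (-2/(-7) - 7/6*(-7)) = 133*95 - (-2*(-⅐) + 49/6) = 12635 - (2/7 + 49/6) = 12635 - 1*355/42 = 12635 - 355/42 = 530315/42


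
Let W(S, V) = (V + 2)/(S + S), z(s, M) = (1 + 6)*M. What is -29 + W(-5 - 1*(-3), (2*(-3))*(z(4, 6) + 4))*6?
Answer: 382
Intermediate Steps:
z(s, M) = 7*M
W(S, V) = (2 + V)/(2*S) (W(S, V) = (2 + V)/((2*S)) = (2 + V)*(1/(2*S)) = (2 + V)/(2*S))
-29 + W(-5 - 1*(-3), (2*(-3))*(z(4, 6) + 4))*6 = -29 + ((2 + (2*(-3))*(7*6 + 4))/(2*(-5 - 1*(-3))))*6 = -29 + ((2 - 6*(42 + 4))/(2*(-5 + 3)))*6 = -29 + ((½)*(2 - 6*46)/(-2))*6 = -29 + ((½)*(-½)*(2 - 276))*6 = -29 + ((½)*(-½)*(-274))*6 = -29 + (137/2)*6 = -29 + 411 = 382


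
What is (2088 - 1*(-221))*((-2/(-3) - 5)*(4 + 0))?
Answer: -120068/3 ≈ -40023.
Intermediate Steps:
(2088 - 1*(-221))*((-2/(-3) - 5)*(4 + 0)) = (2088 + 221)*((-2*(-⅓) - 5)*4) = 2309*((⅔ - 5)*4) = 2309*(-13/3*4) = 2309*(-52/3) = -120068/3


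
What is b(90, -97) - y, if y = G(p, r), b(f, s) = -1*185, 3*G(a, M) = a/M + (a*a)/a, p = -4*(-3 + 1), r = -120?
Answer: -8444/45 ≈ -187.64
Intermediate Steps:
p = 8 (p = -4*(-2) = 8)
G(a, M) = a/3 + a/(3*M) (G(a, M) = (a/M + (a*a)/a)/3 = (a/M + a**2/a)/3 = (a/M + a)/3 = (a + a/M)/3 = a/3 + a/(3*M))
b(f, s) = -185
y = 119/45 (y = (1/3)*8*(1 - 120)/(-120) = (1/3)*8*(-1/120)*(-119) = 119/45 ≈ 2.6444)
b(90, -97) - y = -185 - 1*119/45 = -185 - 119/45 = -8444/45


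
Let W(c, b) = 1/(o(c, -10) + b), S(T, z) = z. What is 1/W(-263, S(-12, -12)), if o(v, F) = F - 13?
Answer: -35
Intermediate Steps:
o(v, F) = -13 + F
W(c, b) = 1/(-23 + b) (W(c, b) = 1/((-13 - 10) + b) = 1/(-23 + b))
1/W(-263, S(-12, -12)) = 1/(1/(-23 - 12)) = 1/(1/(-35)) = 1/(-1/35) = -35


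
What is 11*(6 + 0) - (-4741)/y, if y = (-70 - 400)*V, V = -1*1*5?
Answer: 159841/2350 ≈ 68.017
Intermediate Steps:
V = -5 (V = -1*5 = -5)
y = 2350 (y = (-70 - 400)*(-5) = -470*(-5) = 2350)
11*(6 + 0) - (-4741)/y = 11*(6 + 0) - (-4741)/2350 = 11*6 - (-4741)/2350 = 66 - 1*(-4741/2350) = 66 + 4741/2350 = 159841/2350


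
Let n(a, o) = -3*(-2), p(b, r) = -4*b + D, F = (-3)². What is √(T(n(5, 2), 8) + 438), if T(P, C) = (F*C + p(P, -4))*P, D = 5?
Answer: 6*√21 ≈ 27.495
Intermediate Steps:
F = 9
p(b, r) = 5 - 4*b (p(b, r) = -4*b + 5 = 5 - 4*b)
n(a, o) = 6
T(P, C) = P*(5 - 4*P + 9*C) (T(P, C) = (9*C + (5 - 4*P))*P = (5 - 4*P + 9*C)*P = P*(5 - 4*P + 9*C))
√(T(n(5, 2), 8) + 438) = √(6*(5 - 4*6 + 9*8) + 438) = √(6*(5 - 24 + 72) + 438) = √(6*53 + 438) = √(318 + 438) = √756 = 6*√21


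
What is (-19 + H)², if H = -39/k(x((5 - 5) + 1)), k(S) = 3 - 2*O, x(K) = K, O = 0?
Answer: 1024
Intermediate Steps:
k(S) = 3 (k(S) = 3 - 2*0 = 3 + 0 = 3)
H = -13 (H = -39/3 = -39*⅓ = -13)
(-19 + H)² = (-19 - 13)² = (-32)² = 1024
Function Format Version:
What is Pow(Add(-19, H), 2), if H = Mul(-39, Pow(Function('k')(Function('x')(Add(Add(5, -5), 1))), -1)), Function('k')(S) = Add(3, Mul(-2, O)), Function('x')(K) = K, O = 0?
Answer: 1024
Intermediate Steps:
Function('k')(S) = 3 (Function('k')(S) = Add(3, Mul(-2, 0)) = Add(3, 0) = 3)
H = -13 (H = Mul(-39, Pow(3, -1)) = Mul(-39, Rational(1, 3)) = -13)
Pow(Add(-19, H), 2) = Pow(Add(-19, -13), 2) = Pow(-32, 2) = 1024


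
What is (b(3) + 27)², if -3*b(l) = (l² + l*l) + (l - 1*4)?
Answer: 4096/9 ≈ 455.11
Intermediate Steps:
b(l) = 4/3 - 2*l²/3 - l/3 (b(l) = -((l² + l*l) + (l - 1*4))/3 = -((l² + l²) + (l - 4))/3 = -(2*l² + (-4 + l))/3 = -(-4 + l + 2*l²)/3 = 4/3 - 2*l²/3 - l/3)
(b(3) + 27)² = ((4/3 - ⅔*3² - ⅓*3) + 27)² = ((4/3 - ⅔*9 - 1) + 27)² = ((4/3 - 6 - 1) + 27)² = (-17/3 + 27)² = (64/3)² = 4096/9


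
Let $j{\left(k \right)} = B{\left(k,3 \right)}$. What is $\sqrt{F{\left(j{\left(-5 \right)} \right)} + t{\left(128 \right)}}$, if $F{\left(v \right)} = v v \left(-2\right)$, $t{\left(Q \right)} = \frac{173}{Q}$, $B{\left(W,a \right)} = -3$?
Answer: $\frac{i \sqrt{4262}}{16} \approx 4.0802 i$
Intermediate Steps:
$j{\left(k \right)} = -3$
$F{\left(v \right)} = - 2 v^{2}$ ($F{\left(v \right)} = v^{2} \left(-2\right) = - 2 v^{2}$)
$\sqrt{F{\left(j{\left(-5 \right)} \right)} + t{\left(128 \right)}} = \sqrt{- 2 \left(-3\right)^{2} + \frac{173}{128}} = \sqrt{\left(-2\right) 9 + 173 \cdot \frac{1}{128}} = \sqrt{-18 + \frac{173}{128}} = \sqrt{- \frac{2131}{128}} = \frac{i \sqrt{4262}}{16}$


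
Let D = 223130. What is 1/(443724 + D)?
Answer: 1/666854 ≈ 1.4996e-6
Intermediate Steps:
1/(443724 + D) = 1/(443724 + 223130) = 1/666854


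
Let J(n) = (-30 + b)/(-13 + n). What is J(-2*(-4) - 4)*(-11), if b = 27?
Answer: -11/3 ≈ -3.6667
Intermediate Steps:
J(n) = -3/(-13 + n) (J(n) = (-30 + 27)/(-13 + n) = -3/(-13 + n))
J(-2*(-4) - 4)*(-11) = -3/(-13 + (-2*(-4) - 4))*(-11) = -3/(-13 + (8 - 4))*(-11) = -3/(-13 + 4)*(-11) = -3/(-9)*(-11) = -3*(-⅑)*(-11) = (⅓)*(-11) = -11/3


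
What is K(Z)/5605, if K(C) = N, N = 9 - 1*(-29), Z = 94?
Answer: 2/295 ≈ 0.0067797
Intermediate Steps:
N = 38 (N = 9 + 29 = 38)
K(C) = 38
K(Z)/5605 = 38/5605 = 38*(1/5605) = 2/295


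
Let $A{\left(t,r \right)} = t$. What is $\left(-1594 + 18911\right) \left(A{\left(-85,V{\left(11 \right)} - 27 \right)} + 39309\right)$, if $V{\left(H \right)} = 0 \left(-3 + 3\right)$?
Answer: $679242008$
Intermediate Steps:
$V{\left(H \right)} = 0$ ($V{\left(H \right)} = 0 \cdot 0 = 0$)
$\left(-1594 + 18911\right) \left(A{\left(-85,V{\left(11 \right)} - 27 \right)} + 39309\right) = \left(-1594 + 18911\right) \left(-85 + 39309\right) = 17317 \cdot 39224 = 679242008$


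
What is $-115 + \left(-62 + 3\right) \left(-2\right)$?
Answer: $3$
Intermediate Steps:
$-115 + \left(-62 + 3\right) \left(-2\right) = -115 - -118 = -115 + 118 = 3$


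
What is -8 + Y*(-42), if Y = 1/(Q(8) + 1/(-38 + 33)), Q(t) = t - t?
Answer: 202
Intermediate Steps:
Q(t) = 0
Y = -5 (Y = 1/(0 + 1/(-38 + 33)) = 1/(0 + 1/(-5)) = 1/(0 - ⅕) = 1/(-⅕) = -5)
-8 + Y*(-42) = -8 - 5*(-42) = -8 + 210 = 202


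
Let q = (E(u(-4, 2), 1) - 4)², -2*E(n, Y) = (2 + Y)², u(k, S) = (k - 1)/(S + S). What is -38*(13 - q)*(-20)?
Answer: -45030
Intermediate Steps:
u(k, S) = (-1 + k)/(2*S) (u(k, S) = (-1 + k)/((2*S)) = (-1 + k)*(1/(2*S)) = (-1 + k)/(2*S))
E(n, Y) = -(2 + Y)²/2
q = 289/4 (q = (-(2 + 1)²/2 - 4)² = (-½*3² - 4)² = (-½*9 - 4)² = (-9/2 - 4)² = (-17/2)² = 289/4 ≈ 72.250)
-38*(13 - q)*(-20) = -38*(13 - 1*289/4)*(-20) = -38*(13 - 289/4)*(-20) = -38*(-237/4)*(-20) = (4503/2)*(-20) = -45030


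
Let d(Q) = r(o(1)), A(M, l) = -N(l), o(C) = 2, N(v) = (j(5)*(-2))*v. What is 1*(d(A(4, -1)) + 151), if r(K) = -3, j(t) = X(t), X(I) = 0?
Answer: 148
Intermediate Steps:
j(t) = 0
N(v) = 0 (N(v) = (0*(-2))*v = 0*v = 0)
A(M, l) = 0 (A(M, l) = -1*0 = 0)
d(Q) = -3
1*(d(A(4, -1)) + 151) = 1*(-3 + 151) = 1*148 = 148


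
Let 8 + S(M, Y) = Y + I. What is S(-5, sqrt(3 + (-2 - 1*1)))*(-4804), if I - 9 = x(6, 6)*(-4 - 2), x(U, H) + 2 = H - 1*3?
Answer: 24020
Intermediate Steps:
x(U, H) = -5 + H (x(U, H) = -2 + (H - 1*3) = -2 + (H - 3) = -2 + (-3 + H) = -5 + H)
I = 3 (I = 9 + (-5 + 6)*(-4 - 2) = 9 + 1*(-6) = 9 - 6 = 3)
S(M, Y) = -5 + Y (S(M, Y) = -8 + (Y + 3) = -8 + (3 + Y) = -5 + Y)
S(-5, sqrt(3 + (-2 - 1*1)))*(-4804) = (-5 + sqrt(3 + (-2 - 1*1)))*(-4804) = (-5 + sqrt(3 + (-2 - 1)))*(-4804) = (-5 + sqrt(3 - 3))*(-4804) = (-5 + sqrt(0))*(-4804) = (-5 + 0)*(-4804) = -5*(-4804) = 24020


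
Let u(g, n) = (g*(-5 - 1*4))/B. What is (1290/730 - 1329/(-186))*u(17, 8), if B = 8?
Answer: -6171561/36208 ≈ -170.45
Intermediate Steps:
u(g, n) = -9*g/8 (u(g, n) = (g*(-5 - 1*4))/8 = (g*(-5 - 4))*(1/8) = (g*(-9))*(1/8) = -9*g*(1/8) = -9*g/8)
(1290/730 - 1329/(-186))*u(17, 8) = (1290/730 - 1329/(-186))*(-9/8*17) = (1290*(1/730) - 1329*(-1/186))*(-153/8) = (129/73 + 443/62)*(-153/8) = (40337/4526)*(-153/8) = -6171561/36208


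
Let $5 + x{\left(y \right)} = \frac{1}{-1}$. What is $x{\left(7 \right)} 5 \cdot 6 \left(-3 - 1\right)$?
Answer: $720$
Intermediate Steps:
$x{\left(y \right)} = -6$ ($x{\left(y \right)} = -5 + \frac{1}{-1} = -5 - 1 = -6$)
$x{\left(7 \right)} 5 \cdot 6 \left(-3 - 1\right) = \left(-6\right) 5 \cdot 6 \left(-3 - 1\right) = - 30 \cdot 6 \left(-4\right) = \left(-30\right) \left(-24\right) = 720$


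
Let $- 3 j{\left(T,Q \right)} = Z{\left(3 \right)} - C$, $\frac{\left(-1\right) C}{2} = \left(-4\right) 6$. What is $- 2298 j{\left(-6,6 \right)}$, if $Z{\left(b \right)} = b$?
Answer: $-34470$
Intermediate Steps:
$C = 48$ ($C = - 2 \left(\left(-4\right) 6\right) = \left(-2\right) \left(-24\right) = 48$)
$j{\left(T,Q \right)} = 15$ ($j{\left(T,Q \right)} = - \frac{3 - 48}{3} = \left(- \frac{1}{3}\right) \left(-45\right) = 15$)
$- 2298 j{\left(-6,6 \right)} = \left(-2298\right) 15 = -34470$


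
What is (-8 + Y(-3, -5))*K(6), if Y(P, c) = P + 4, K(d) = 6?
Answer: -42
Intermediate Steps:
Y(P, c) = 4 + P
(-8 + Y(-3, -5))*K(6) = (-8 + (4 - 3))*6 = (-8 + 1)*6 = -7*6 = -42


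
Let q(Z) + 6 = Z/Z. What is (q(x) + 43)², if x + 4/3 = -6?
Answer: 1444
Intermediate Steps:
x = -22/3 (x = -4/3 - 6 = -22/3 ≈ -7.3333)
q(Z) = -5 (q(Z) = -6 + Z/Z = -6 + 1 = -5)
(q(x) + 43)² = (-5 + 43)² = 38² = 1444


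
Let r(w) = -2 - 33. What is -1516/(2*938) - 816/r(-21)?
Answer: 52777/2345 ≈ 22.506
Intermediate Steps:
r(w) = -35
-1516/(2*938) - 816/r(-21) = -1516/(2*938) - 816/(-35) = -1516/1876 - 816*(-1/35) = -1516*1/1876 + 816/35 = -379/469 + 816/35 = 52777/2345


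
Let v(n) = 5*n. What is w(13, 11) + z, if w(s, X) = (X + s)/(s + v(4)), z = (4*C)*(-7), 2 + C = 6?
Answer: -1224/11 ≈ -111.27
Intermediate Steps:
C = 4 (C = -2 + 6 = 4)
z = -112 (z = (4*4)*(-7) = 16*(-7) = -112)
w(s, X) = (X + s)/(20 + s) (w(s, X) = (X + s)/(s + 5*4) = (X + s)/(s + 20) = (X + s)/(20 + s))
w(13, 11) + z = (11 + 13)/(20 + 13) - 112 = 24/33 - 112 = (1/33)*24 - 112 = 8/11 - 112 = -1224/11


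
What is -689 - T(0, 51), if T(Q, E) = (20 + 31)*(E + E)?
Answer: -5891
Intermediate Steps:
T(Q, E) = 102*E (T(Q, E) = 51*(2*E) = 102*E)
-689 - T(0, 51) = -689 - 102*51 = -689 - 1*5202 = -689 - 5202 = -5891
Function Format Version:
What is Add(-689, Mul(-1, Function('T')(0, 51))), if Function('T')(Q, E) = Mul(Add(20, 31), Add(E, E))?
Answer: -5891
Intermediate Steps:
Function('T')(Q, E) = Mul(102, E) (Function('T')(Q, E) = Mul(51, Mul(2, E)) = Mul(102, E))
Add(-689, Mul(-1, Function('T')(0, 51))) = Add(-689, Mul(-1, Mul(102, 51))) = Add(-689, Mul(-1, 5202)) = Add(-689, -5202) = -5891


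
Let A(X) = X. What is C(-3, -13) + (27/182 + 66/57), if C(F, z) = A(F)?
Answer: -5857/3458 ≈ -1.6938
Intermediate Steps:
C(F, z) = F
C(-3, -13) + (27/182 + 66/57) = -3 + (27/182 + 66/57) = -3 + (27*(1/182) + 66*(1/57)) = -3 + (27/182 + 22/19) = -3 + 4517/3458 = -5857/3458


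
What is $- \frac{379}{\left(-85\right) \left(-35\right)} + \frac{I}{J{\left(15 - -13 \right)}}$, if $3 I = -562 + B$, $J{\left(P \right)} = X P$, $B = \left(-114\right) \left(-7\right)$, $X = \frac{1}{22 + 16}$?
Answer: $\frac{135959}{1275} \approx 106.63$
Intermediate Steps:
$X = \frac{1}{38} \approx 0.026316$
$B = 798$
$J{\left(P \right)} = \frac{P}{38}$
$I = \frac{236}{3}$ ($I = \frac{-562 + 798}{3} = \frac{1}{3} \cdot 236 = \frac{236}{3} \approx 78.667$)
$- \frac{379}{\left(-85\right) \left(-35\right)} + \frac{I}{J{\left(15 - -13 \right)}} = - \frac{379}{\left(-85\right) \left(-35\right)} + \frac{236}{3 \frac{15 - -13}{38}} = - \frac{379}{2975} + \frac{236}{3 \frac{15 + 13}{38}} = \left(-379\right) \frac{1}{2975} + \frac{236}{3 \cdot \frac{1}{38} \cdot 28} = - \frac{379}{2975} + \frac{236}{3 \cdot \frac{14}{19}} = - \frac{379}{2975} + \frac{236}{3} \cdot \frac{19}{14} = - \frac{379}{2975} + \frac{2242}{21} = \frac{135959}{1275}$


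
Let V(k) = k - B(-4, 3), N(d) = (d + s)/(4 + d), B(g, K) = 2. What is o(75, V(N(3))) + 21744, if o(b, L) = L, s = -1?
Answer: 152196/7 ≈ 21742.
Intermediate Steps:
N(d) = (-1 + d)/(4 + d) (N(d) = (d - 1)/(4 + d) = (-1 + d)/(4 + d))
V(k) = -2 + k (V(k) = k - 1*2 = k - 2 = -2 + k)
o(75, V(N(3))) + 21744 = (-2 + (-1 + 3)/(4 + 3)) + 21744 = (-2 + 2/7) + 21744 = -12/7 + 21744 = 152196/7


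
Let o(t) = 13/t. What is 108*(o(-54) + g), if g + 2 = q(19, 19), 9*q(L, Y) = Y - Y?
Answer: -242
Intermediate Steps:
q(L, Y) = 0 (q(L, Y) = (Y - Y)/9 = (1/9)*0 = 0)
g = -2 (g = -2 + 0 = -2)
108*(o(-54) + g) = 108*(13/(-54) - 2) = 108*(13*(-1/54) - 2) = 108*(-13/54 - 2) = 108*(-121/54) = -242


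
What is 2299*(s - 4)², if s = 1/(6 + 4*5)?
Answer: 24390091/676 ≈ 36080.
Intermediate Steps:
s = 1/26 (s = 1/(6 + 20) = 1/26 ≈ 0.038462)
2299*(s - 4)² = 2299*(1/26 - 4)² = 2299*(-103/26)² = 2299*(10609/676) = 24390091/676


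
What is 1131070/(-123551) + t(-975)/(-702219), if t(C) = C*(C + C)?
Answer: -343053394360/28919953223 ≈ -11.862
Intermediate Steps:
t(C) = 2*C² (t(C) = C*(2*C) = 2*C²)
1131070/(-123551) + t(-975)/(-702219) = 1131070/(-123551) + (2*(-975)²)/(-702219) = 1131070*(-1/123551) + (2*950625)*(-1/702219) = -1131070/123551 + 1901250*(-1/702219) = -1131070/123551 - 633750/234073 = -343053394360/28919953223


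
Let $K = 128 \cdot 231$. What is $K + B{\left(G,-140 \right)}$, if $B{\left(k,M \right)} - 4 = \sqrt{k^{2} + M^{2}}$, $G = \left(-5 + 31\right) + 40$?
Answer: $29572 + 2 \sqrt{5989} \approx 29727.0$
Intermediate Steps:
$K = 29568$
$G = 66$ ($G = 26 + 40 = 66$)
$B{\left(k,M \right)} = 4 + \sqrt{M^{2} + k^{2}}$ ($B{\left(k,M \right)} = 4 + \sqrt{k^{2} + M^{2}} = 4 + \sqrt{M^{2} + k^{2}}$)
$K + B{\left(G,-140 \right)} = 29568 + \left(4 + \sqrt{\left(-140\right)^{2} + 66^{2}}\right) = 29568 + \left(4 + \sqrt{19600 + 4356}\right) = 29568 + \left(4 + \sqrt{23956}\right) = 29568 + \left(4 + 2 \sqrt{5989}\right) = 29572 + 2 \sqrt{5989}$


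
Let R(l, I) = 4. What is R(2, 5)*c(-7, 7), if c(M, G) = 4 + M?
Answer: -12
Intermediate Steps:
R(2, 5)*c(-7, 7) = 4*(4 - 7) = 4*(-3) = -12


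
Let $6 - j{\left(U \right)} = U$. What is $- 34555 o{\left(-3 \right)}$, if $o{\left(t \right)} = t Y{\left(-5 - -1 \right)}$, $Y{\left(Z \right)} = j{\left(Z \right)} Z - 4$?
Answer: $-4561260$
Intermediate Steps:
$j{\left(U \right)} = 6 - U$
$Y{\left(Z \right)} = -4 + Z \left(6 - Z\right)$ ($Y{\left(Z \right)} = \left(6 - Z\right) Z - 4 = Z \left(6 - Z\right) - 4 = -4 + Z \left(6 - Z\right)$)
$o{\left(t \right)} = - 44 t$ ($o{\left(t \right)} = t \left(-4 - \left(-5 - -1\right) \left(-6 - 4\right)\right) = t \left(-4 - \left(-5 + 1\right) \left(-6 + \left(-5 + 1\right)\right)\right) = t \left(-4 - - 4 \left(-6 - 4\right)\right) = t \left(-4 - \left(-4\right) \left(-10\right)\right) = t \left(-4 - 40\right) = t \left(-44\right) = - 44 t$)
$- 34555 o{\left(-3 \right)} = - 34555 \left(\left(-44\right) \left(-3\right)\right) = \left(-34555\right) 132 = -4561260$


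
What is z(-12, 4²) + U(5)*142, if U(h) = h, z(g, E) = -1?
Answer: 709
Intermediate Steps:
z(-12, 4²) + U(5)*142 = -1 + 5*142 = -1 + 710 = 709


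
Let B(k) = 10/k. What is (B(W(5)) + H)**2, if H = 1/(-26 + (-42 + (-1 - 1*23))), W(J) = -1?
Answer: 848241/8464 ≈ 100.22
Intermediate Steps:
H = -1/92 (H = 1/(-26 + (-42 + (-1 - 23))) = 1/(-26 + (-42 - 24)) = 1/(-26 - 66) = 1/(-92) = -1/92 ≈ -0.010870)
(B(W(5)) + H)**2 = (10/(-1) - 1/92)**2 = (10*(-1) - 1/92)**2 = (-10 - 1/92)**2 = (-921/92)**2 = 848241/8464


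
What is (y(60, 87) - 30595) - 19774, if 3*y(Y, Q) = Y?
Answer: -50349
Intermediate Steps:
y(Y, Q) = Y/3
(y(60, 87) - 30595) - 19774 = ((⅓)*60 - 30595) - 19774 = (20 - 30595) - 19774 = -30575 - 19774 = -50349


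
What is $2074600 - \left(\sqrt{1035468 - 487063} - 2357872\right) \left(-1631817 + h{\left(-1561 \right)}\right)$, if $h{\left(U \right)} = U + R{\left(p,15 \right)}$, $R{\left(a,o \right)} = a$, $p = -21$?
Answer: $-3851343692328 + 21234187 \sqrt{3245} \approx -3.8501 \cdot 10^{12}$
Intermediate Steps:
$h{\left(U \right)} = -21 + U$ ($h{\left(U \right)} = U - 21 = -21 + U$)
$2074600 - \left(\sqrt{1035468 - 487063} - 2357872\right) \left(-1631817 + h{\left(-1561 \right)}\right) = 2074600 - \left(\sqrt{1035468 - 487063} - 2357872\right) \left(-1631817 - 1582\right) = 2074600 - \left(\sqrt{548405} - 2357872\right) \left(-1631817 - 1582\right) = 2074600 - \left(13 \sqrt{3245} - 2357872\right) \left(-1633399\right) = 2074600 - \left(-2357872 + 13 \sqrt{3245}\right) \left(-1633399\right) = 2074600 - \left(3851345766928 - 21234187 \sqrt{3245}\right) = -3851343692328 + 21234187 \sqrt{3245}$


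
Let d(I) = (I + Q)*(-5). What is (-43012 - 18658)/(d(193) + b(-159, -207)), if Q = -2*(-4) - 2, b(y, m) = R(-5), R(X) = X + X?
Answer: 12334/201 ≈ 61.363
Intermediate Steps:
R(X) = 2*X
b(y, m) = -10 (b(y, m) = 2*(-5) = -10)
Q = 6 (Q = 8 - 2 = 6)
d(I) = -30 - 5*I (d(I) = (I + 6)*(-5) = (6 + I)*(-5) = -30 - 5*I)
(-43012 - 18658)/(d(193) + b(-159, -207)) = (-43012 - 18658)/((-30 - 5*193) - 10) = -61670/((-30 - 965) - 10) = -61670/(-995 - 10) = -61670/(-1005) = -61670*(-1/1005) = 12334/201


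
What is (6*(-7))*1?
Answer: -42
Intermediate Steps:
(6*(-7))*1 = -42*1 = -42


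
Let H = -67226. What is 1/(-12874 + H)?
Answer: -1/80100 ≈ -1.2484e-5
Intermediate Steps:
1/(-12874 + H) = 1/(-12874 - 67226) = 1/(-80100) = -1/80100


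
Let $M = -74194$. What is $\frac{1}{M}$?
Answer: $- \frac{1}{74194} \approx -1.3478 \cdot 10^{-5}$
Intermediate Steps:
$\frac{1}{M} = \frac{1}{-74194} = - \frac{1}{74194}$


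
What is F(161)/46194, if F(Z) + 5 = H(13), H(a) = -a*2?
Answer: -31/46194 ≈ -0.00067108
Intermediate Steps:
H(a) = -2*a
F(Z) = -31 (F(Z) = -5 - 2*13 = -5 - 26 = -31)
F(161)/46194 = -31/46194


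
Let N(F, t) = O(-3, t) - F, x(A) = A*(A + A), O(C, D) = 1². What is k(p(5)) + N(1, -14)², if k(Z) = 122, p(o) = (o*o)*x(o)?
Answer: 122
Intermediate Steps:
O(C, D) = 1
x(A) = 2*A² (x(A) = A*(2*A) = 2*A²)
p(o) = 2*o⁴ (p(o) = (o*o)*(2*o²) = o²*(2*o²) = 2*o⁴)
N(F, t) = 1 - F
k(p(5)) + N(1, -14)² = 122 + (1 - 1*1)² = 122 + (1 - 1)² = 122 + 0² = 122 + 0 = 122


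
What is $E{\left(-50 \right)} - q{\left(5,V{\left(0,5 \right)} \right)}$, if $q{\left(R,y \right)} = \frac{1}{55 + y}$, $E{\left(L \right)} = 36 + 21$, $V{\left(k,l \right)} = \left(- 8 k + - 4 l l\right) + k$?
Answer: $\frac{2566}{45} \approx 57.022$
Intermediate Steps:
$V{\left(k,l \right)} = - 7 k - 4 l^{2}$ ($V{\left(k,l \right)} = \left(- 8 k - 4 l^{2}\right) + k = - 7 k - 4 l^{2}$)
$E{\left(L \right)} = 57$
$E{\left(-50 \right)} - q{\left(5,V{\left(0,5 \right)} \right)} = 57 - \frac{1}{55 - 4 \cdot 5^{2}} = 57 - \frac{1}{55 + \left(0 - 100\right)} = 57 - \frac{1}{55 - 100} = 57 - \frac{1}{-45} = 57 - - \frac{1}{45} = 57 + \frac{1}{45} = \frac{2566}{45}$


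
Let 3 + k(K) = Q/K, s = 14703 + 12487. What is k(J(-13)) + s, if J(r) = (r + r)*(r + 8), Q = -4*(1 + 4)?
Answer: 353429/13 ≈ 27187.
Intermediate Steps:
Q = -20 (Q = -4*5 = -20)
s = 27190
J(r) = 2*r*(8 + r) (J(r) = (2*r)*(8 + r) = 2*r*(8 + r))
k(K) = -3 - 20/K
k(J(-13)) + s = (-3 - 20*(-1/(26*(8 - 13)))) + 27190 = (-3 - 20/(2*(-13)*(-5))) + 27190 = (-3 - 20/130) + 27190 = (-3 - 20*1/130) + 27190 = (-3 - 2/13) + 27190 = -41/13 + 27190 = 353429/13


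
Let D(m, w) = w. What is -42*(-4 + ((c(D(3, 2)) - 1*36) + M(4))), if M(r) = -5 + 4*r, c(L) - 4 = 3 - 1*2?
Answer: 1008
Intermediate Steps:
c(L) = 5 (c(L) = 4 + (3 - 1*2) = 4 + (3 - 2) = 4 + 1 = 5)
-42*(-4 + ((c(D(3, 2)) - 1*36) + M(4))) = -42*(-4 + ((5 - 1*36) + (-5 + 4*4))) = -42*(-4 + ((5 - 36) + (-5 + 16))) = -42*(-4 + (-31 + 11)) = -42*(-4 - 20) = -42*(-24) = 1008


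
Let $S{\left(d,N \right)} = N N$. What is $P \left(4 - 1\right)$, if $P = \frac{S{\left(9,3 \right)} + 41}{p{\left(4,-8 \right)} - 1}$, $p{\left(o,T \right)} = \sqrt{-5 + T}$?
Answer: $- \frac{75}{7} - \frac{75 i \sqrt{13}}{7} \approx -10.714 - 38.631 i$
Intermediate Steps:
$S{\left(d,N \right)} = N^{2}$
$P = \frac{50}{-1 + i \sqrt{13}}$ ($P = \frac{3^{2} + 41}{\sqrt{-5 - 8} - 1} = \frac{9 + 41}{\sqrt{-13} - 1} = \frac{50}{i \sqrt{13} - 1} = \frac{50}{-1 + i \sqrt{13}} \approx -3.5714 - 12.877 i$)
$P \left(4 - 1\right) = \left(- \frac{25}{7} - \frac{25 i \sqrt{13}}{7}\right) \left(4 - 1\right) = \left(- \frac{25}{7} - \frac{25 i \sqrt{13}}{7}\right) 3 = - \frac{75}{7} - \frac{75 i \sqrt{13}}{7}$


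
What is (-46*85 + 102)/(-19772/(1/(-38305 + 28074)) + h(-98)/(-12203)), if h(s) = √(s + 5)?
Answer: -114709357889025221504/6093553036450647095260909 - 46469024*I*√93/6093553036450647095260909 ≈ -1.8825e-5 - 7.3542e-17*I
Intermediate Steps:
h(s) = √(5 + s)
(-46*85 + 102)/(-19772/(1/(-38305 + 28074)) + h(-98)/(-12203)) = (-46*85 + 102)/(-19772/(1/(-38305 + 28074)) + √(5 - 98)/(-12203)) = (-3910 + 102)/(-19772/(1/(-10231)) + √(-93)*(-1/12203)) = -3808/(-19772/(-1/10231) + (I*√93)*(-1/12203)) = -3808/(-19772*(-10231) - I*√93/12203) = -3808/(202287332 - I*√93/12203)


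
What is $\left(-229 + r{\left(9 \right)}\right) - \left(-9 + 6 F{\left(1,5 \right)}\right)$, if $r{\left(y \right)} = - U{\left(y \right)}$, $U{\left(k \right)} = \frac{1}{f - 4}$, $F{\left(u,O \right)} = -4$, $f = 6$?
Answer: $- \frac{393}{2} \approx -196.5$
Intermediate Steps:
$U{\left(k \right)} = \frac{1}{2}$ ($U{\left(k \right)} = \frac{1}{6 - 4} = \frac{1}{2}$)
$r{\left(y \right)} = - \frac{1}{2}$ ($r{\left(y \right)} = \left(-1\right) \frac{1}{2} = - \frac{1}{2}$)
$\left(-229 + r{\left(9 \right)}\right) - \left(-9 + 6 F{\left(1,5 \right)}\right) = \left(-229 - \frac{1}{2}\right) + \left(\left(-6\right) \left(-4\right) + 9\right) = - \frac{459}{2} + \left(24 + 9\right) = - \frac{459}{2} + 33 = - \frac{393}{2}$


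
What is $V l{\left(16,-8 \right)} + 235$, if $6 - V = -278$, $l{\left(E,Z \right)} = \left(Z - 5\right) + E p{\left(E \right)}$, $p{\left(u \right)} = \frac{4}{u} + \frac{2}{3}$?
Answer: $\frac{2125}{3} \approx 708.33$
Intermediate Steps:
$p{\left(u \right)} = \frac{2}{3} + \frac{4}{u}$ ($p{\left(u \right)} = \frac{4}{u} + 2 \cdot \frac{1}{3} = \frac{4}{u} + \frac{2}{3} = \frac{2}{3} + \frac{4}{u}$)
$l{\left(E,Z \right)} = -5 + Z + E \left(\frac{2}{3} + \frac{4}{E}\right)$ ($l{\left(E,Z \right)} = \left(Z - 5\right) + E \left(\frac{2}{3} + \frac{4}{E}\right) = \left(-5 + Z\right) + E \left(\frac{2}{3} + \frac{4}{E}\right) = -5 + Z + E \left(\frac{2}{3} + \frac{4}{E}\right)$)
$V = 284$ ($V = 6 - -278 = 6 + 278 = 284$)
$V l{\left(16,-8 \right)} + 235 = 284 \left(-1 - 8 + \frac{2}{3} \cdot 16\right) + 235 = 284 \left(-1 - 8 + \frac{32}{3}\right) + 235 = 284 \cdot \frac{5}{3} + 235 = \frac{1420}{3} + 235 = \frac{2125}{3}$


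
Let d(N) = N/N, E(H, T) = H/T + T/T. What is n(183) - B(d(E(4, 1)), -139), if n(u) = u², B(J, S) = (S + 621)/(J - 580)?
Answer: 19390613/579 ≈ 33490.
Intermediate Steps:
E(H, T) = 1 + H/T (E(H, T) = H/T + 1 = 1 + H/T)
d(N) = 1
B(J, S) = (621 + S)/(-580 + J)
n(183) - B(d(E(4, 1)), -139) = 183² - (621 - 139)/(-580 + 1) = 33489 - 482/(-579) = 33489 - (-1)*482/579 = 33489 - 1*(-482/579) = 33489 + 482/579 = 19390613/579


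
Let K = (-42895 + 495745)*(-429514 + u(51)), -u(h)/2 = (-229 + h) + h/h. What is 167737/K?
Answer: -167737/194345106000 ≈ -8.6309e-7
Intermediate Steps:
u(h) = 456 - 2*h (u(h) = -2*((-229 + h) + h/h) = -2*((-229 + h) + 1) = -2*(-228 + h) = 456 - 2*h)
K = -194345106000 (K = (-42895 + 495745)*(-429514 + (456 - 2*51)) = 452850*(-429514 + (456 - 102)) = 452850*(-429514 + 354) = 452850*(-429160) = -194345106000)
167737/K = 167737/(-194345106000) = 167737*(-1/194345106000) = -167737/194345106000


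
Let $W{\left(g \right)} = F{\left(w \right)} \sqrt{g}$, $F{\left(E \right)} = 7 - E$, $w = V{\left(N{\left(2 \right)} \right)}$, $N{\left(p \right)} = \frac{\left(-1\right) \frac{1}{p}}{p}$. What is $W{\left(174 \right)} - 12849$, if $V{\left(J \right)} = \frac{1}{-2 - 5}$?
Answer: $-12849 + \frac{50 \sqrt{174}}{7} \approx -12755.0$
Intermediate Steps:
$N{\left(p \right)} = - \frac{1}{p^{2}}$
$V{\left(J \right)} = - \frac{1}{7}$ ($V{\left(J \right)} = \frac{1}{-7} = - \frac{1}{7}$)
$w = - \frac{1}{7} \approx -0.14286$
$W{\left(g \right)} = \frac{50 \sqrt{g}}{7}$ ($W{\left(g \right)} = \left(7 - - \frac{1}{7}\right) \sqrt{g} = \left(7 + \frac{1}{7}\right) \sqrt{g} = \frac{50 \sqrt{g}}{7}$)
$W{\left(174 \right)} - 12849 = \frac{50 \sqrt{174}}{7} - 12849 = -12849 + \frac{50 \sqrt{174}}{7}$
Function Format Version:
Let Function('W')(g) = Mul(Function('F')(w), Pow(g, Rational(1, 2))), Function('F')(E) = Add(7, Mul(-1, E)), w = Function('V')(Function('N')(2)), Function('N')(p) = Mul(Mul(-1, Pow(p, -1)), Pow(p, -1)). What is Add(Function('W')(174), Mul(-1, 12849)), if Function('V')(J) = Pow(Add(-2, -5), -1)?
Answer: Add(-12849, Mul(Rational(50, 7), Pow(174, Rational(1, 2)))) ≈ -12755.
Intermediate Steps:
Function('N')(p) = Mul(-1, Pow(p, -2))
Function('V')(J) = Rational(-1, 7) (Function('V')(J) = Pow(-7, -1) = Rational(-1, 7))
w = Rational(-1, 7) ≈ -0.14286
Function('W')(g) = Mul(Rational(50, 7), Pow(g, Rational(1, 2))) (Function('W')(g) = Mul(Add(7, Mul(-1, Rational(-1, 7))), Pow(g, Rational(1, 2))) = Mul(Add(7, Rational(1, 7)), Pow(g, Rational(1, 2))) = Mul(Rational(50, 7), Pow(g, Rational(1, 2))))
Add(Function('W')(174), Mul(-1, 12849)) = Add(Mul(Rational(50, 7), Pow(174, Rational(1, 2))), Mul(-1, 12849)) = Add(Mul(Rational(50, 7), Pow(174, Rational(1, 2))), -12849) = Add(-12849, Mul(Rational(50, 7), Pow(174, Rational(1, 2))))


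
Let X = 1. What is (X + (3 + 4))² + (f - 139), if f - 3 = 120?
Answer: 48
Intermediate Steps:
f = 123 (f = 3 + 120 = 123)
(X + (3 + 4))² + (f - 139) = (1 + (3 + 4))² + (123 - 139) = (1 + 7)² - 16 = 8² - 16 = 64 - 16 = 48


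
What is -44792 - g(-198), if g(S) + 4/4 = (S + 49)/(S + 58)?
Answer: -6270889/140 ≈ -44792.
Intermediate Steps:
g(S) = -1 + (49 + S)/(58 + S) (g(S) = -1 + (S + 49)/(S + 58) = -1 + (49 + S)/(58 + S))
-44792 - g(-198) = -44792 - (-9)/(58 - 198) = -44792 - (-9)/(-140) = -44792 - (-9)*(-1)/140 = -44792 - 1*9/140 = -44792 - 9/140 = -6270889/140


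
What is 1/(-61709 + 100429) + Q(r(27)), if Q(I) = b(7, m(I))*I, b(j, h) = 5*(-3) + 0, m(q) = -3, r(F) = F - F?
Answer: 1/38720 ≈ 2.5826e-5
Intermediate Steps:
r(F) = 0
b(j, h) = -15 (b(j, h) = -15 + 0 = -15)
Q(I) = -15*I
1/(-61709 + 100429) + Q(r(27)) = 1/(-61709 + 100429) - 15*0 = 1/38720 + 0 = 1/38720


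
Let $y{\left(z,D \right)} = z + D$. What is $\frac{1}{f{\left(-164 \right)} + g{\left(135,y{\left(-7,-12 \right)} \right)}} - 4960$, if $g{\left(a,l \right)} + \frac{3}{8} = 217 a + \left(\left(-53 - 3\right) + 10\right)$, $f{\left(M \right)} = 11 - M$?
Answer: $- \frac{1167529432}{235389} \approx -4960.0$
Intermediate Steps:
$y{\left(z,D \right)} = D + z$
$g{\left(a,l \right)} = - \frac{371}{8} + 217 a$ ($g{\left(a,l \right)} = - \frac{3}{8} + \left(217 a + \left(\left(-53 - 3\right) + 10\right)\right) = - \frac{3}{8} + \left(217 a + \left(-56 + 10\right)\right) = - \frac{3}{8} + \left(217 a - 46\right) = - \frac{3}{8} + \left(-46 + 217 a\right) = - \frac{371}{8} + 217 a$)
$\frac{1}{f{\left(-164 \right)} + g{\left(135,y{\left(-7,-12 \right)} \right)}} - 4960 = \frac{1}{\left(11 - -164\right) + \left(- \frac{371}{8} + 217 \cdot 135\right)} - 4960 = \frac{1}{\left(11 + 164\right) + \left(- \frac{371}{8} + 29295\right)} - 4960 = \frac{1}{175 + \frac{233989}{8}} - 4960 = \frac{1}{\frac{235389}{8}} - 4960 = \frac{8}{235389} - 4960 = - \frac{1167529432}{235389}$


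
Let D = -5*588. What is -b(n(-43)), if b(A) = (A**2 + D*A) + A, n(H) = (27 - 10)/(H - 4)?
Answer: -2348550/2209 ≈ -1063.2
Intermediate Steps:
n(H) = 17/(-4 + H)
D = -2940
b(A) = A**2 - 2939*A (b(A) = (A**2 - 2940*A) + A = A**2 - 2939*A)
-b(n(-43)) = -17/(-4 - 43)*(-2939 + 17/(-4 - 43)) = -17/(-47)*(-2939 + 17/(-47)) = -17*(-1/47)*(-2939 + 17*(-1/47)) = -(-17)*(-2939 - 17/47)/47 = -(-17)*(-138150)/(47*47) = -1*2348550/2209 = -2348550/2209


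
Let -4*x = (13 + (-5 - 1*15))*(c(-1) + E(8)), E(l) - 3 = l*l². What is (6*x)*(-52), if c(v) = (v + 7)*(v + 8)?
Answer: -304122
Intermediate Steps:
E(l) = 3 + l³ (E(l) = 3 + l*l² = 3 + l³)
c(v) = (7 + v)*(8 + v)
x = 3899/4 (x = -(13 + (-5 - 1*15))*((56 + (-1)² + 15*(-1)) + (3 + 8³))/4 = -(13 + (-5 - 15))*((56 + 1 - 15) + (3 + 512))/4 = -(13 - 20)*(42 + 515)/4 = -(-7)*557/4 = -¼*(-3899) = 3899/4 ≈ 974.75)
(6*x)*(-52) = (6*(3899/4))*(-52) = (11697/2)*(-52) = -304122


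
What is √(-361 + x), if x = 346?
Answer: I*√15 ≈ 3.873*I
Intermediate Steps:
√(-361 + x) = √(-361 + 346) = √(-15) = I*√15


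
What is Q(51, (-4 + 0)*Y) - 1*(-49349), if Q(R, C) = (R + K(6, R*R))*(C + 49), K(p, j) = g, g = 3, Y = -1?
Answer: 52211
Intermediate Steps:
K(p, j) = 3
Q(R, C) = (3 + R)*(49 + C) (Q(R, C) = (R + 3)*(C + 49) = (3 + R)*(49 + C))
Q(51, (-4 + 0)*Y) - 1*(-49349) = (147 + 3*((-4 + 0)*(-1)) + 49*51 + ((-4 + 0)*(-1))*51) - 1*(-49349) = (147 + 3*(-4*(-1)) + 2499 - 4*(-1)*51) + 49349 = (147 + 3*4 + 2499 + 4*51) + 49349 = (147 + 12 + 2499 + 204) + 49349 = 2862 + 49349 = 52211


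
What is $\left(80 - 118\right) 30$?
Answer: $-1140$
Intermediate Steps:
$\left(80 - 118\right) 30 = \left(-38\right) 30 = -1140$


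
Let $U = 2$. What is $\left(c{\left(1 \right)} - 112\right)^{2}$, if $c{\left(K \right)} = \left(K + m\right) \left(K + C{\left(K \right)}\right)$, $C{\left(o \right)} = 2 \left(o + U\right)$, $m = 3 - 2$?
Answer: $9604$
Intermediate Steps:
$m = 1$
$C{\left(o \right)} = 4 + 2 o$ ($C{\left(o \right)} = 2 \left(o + 2\right) = 2 \left(2 + o\right) = 4 + 2 o$)
$c{\left(K \right)} = \left(1 + K\right) \left(4 + 3 K\right)$ ($c{\left(K \right)} = \left(K + 1\right) \left(K + \left(4 + 2 K\right)\right) = \left(1 + K\right) \left(4 + 3 K\right)$)
$\left(c{\left(1 \right)} - 112\right)^{2} = \left(\left(4 + 3 \cdot 1^{2} + 7 \cdot 1\right) - 112\right)^{2} = \left(\left(4 + 3 \cdot 1 + 7\right) - 112\right)^{2} = \left(\left(4 + 3 + 7\right) - 112\right)^{2} = \left(14 - 112\right)^{2} = \left(-98\right)^{2} = 9604$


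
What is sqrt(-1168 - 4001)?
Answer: I*sqrt(5169) ≈ 71.896*I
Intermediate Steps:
sqrt(-1168 - 4001) = sqrt(-5169) = I*sqrt(5169)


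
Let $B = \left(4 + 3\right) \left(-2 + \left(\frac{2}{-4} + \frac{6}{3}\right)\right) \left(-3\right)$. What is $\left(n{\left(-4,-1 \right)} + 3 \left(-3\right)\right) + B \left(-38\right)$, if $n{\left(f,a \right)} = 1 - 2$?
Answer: $-409$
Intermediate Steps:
$n{\left(f,a \right)} = -1$ ($n{\left(f,a \right)} = 1 - 2 = -1$)
$B = \frac{21}{2}$ ($B = 7 \left(-2 + \left(2 \left(- \frac{1}{4}\right) + 6 \cdot \frac{1}{3}\right)\right) \left(-3\right) = 7 \left(-2 + \left(- \frac{1}{2} + 2\right)\right) \left(-3\right) = 7 \left(-2 + \frac{3}{2}\right) \left(-3\right) = 7 \left(- \frac{1}{2}\right) \left(-3\right) = \left(- \frac{7}{2}\right) \left(-3\right) = \frac{21}{2} \approx 10.5$)
$\left(n{\left(-4,-1 \right)} + 3 \left(-3\right)\right) + B \left(-38\right) = \left(-1 + 3 \left(-3\right)\right) + \frac{21}{2} \left(-38\right) = \left(-1 - 9\right) - 399 = -10 - 399 = -409$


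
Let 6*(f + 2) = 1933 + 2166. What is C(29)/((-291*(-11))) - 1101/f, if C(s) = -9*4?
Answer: -7097646/4360829 ≈ -1.6276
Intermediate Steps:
f = 4087/6 (f = -2 + (1933 + 2166)/6 = -2 + (1/6)*4099 = -2 + 4099/6 = 4087/6 ≈ 681.17)
C(s) = -36
C(29)/((-291*(-11))) - 1101/f = -36/((-291*(-11))) - 1101/4087/6 = -36/3201 - 1101*6/4087 = -36*1/3201 - 6606/4087 = -12/1067 - 6606/4087 = -7097646/4360829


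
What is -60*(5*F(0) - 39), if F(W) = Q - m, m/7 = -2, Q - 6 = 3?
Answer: -4560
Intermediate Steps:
Q = 9 (Q = 6 + 3 = 9)
m = -14 (m = 7*(-2) = -14)
F(W) = 23 (F(W) = 9 - 1*(-14) = 9 + 14 = 23)
-60*(5*F(0) - 39) = -60*(5*23 - 39) = -60*(115 - 39) = -60*76 = -4560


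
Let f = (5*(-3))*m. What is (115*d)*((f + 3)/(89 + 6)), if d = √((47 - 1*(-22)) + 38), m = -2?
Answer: 759*√107/19 ≈ 413.22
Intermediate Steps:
f = 30 (f = (5*(-3))*(-2) = -15*(-2) = 30)
d = √107 (d = √((47 + 22) + 38) = √(69 + 38) = √107 ≈ 10.344)
(115*d)*((f + 3)/(89 + 6)) = (115*√107)*((30 + 3)/(89 + 6)) = (115*√107)*(33/95) = 759*√107/19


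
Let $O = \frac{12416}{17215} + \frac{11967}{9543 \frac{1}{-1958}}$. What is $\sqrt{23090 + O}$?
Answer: $\frac{18 \sqrt{190989156366204735}}{54760915} \approx 143.65$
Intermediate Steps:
$O = - \frac{134417608034}{54760915}$ ($O = 12416 \cdot \frac{1}{17215} + \frac{11967}{9543 \left(- \frac{1}{1958}\right)} = \frac{12416}{17215} + \frac{11967}{- \frac{9543}{1958}} = \frac{12416}{17215} + 11967 \left(- \frac{1958}{9543}\right) = \frac{12416}{17215} - \frac{7810462}{3181} = - \frac{134417608034}{54760915} \approx -2454.6$)
$\sqrt{23090 + O} = \sqrt{23090 - \frac{134417608034}{54760915}} = \sqrt{\frac{1130011919316}{54760915}} = \frac{18 \sqrt{190989156366204735}}{54760915}$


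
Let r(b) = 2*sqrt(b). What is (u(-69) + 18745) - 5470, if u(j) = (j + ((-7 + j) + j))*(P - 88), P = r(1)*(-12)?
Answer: 37243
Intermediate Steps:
P = -24 (P = (2*sqrt(1))*(-12) = (2*1)*(-12) = 2*(-12) = -24)
u(j) = 784 - 336*j (u(j) = (j + ((-7 + j) + j))*(-24 - 88) = (j + (-7 + 2*j))*(-112) = (-7 + 3*j)*(-112) = 784 - 336*j)
(u(-69) + 18745) - 5470 = ((784 - 336*(-69)) + 18745) - 5470 = ((784 + 23184) + 18745) - 5470 = (23968 + 18745) - 5470 = 42713 - 5470 = 37243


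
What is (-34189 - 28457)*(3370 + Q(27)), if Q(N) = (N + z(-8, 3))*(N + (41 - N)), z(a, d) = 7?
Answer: -298445544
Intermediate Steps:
Q(N) = 287 + 41*N (Q(N) = (N + 7)*(N + (41 - N)) = (7 + N)*41 = 287 + 41*N)
(-34189 - 28457)*(3370 + Q(27)) = (-34189 - 28457)*(3370 + (287 + 41*27)) = -62646*(3370 + (287 + 1107)) = -62646*(3370 + 1394) = -62646*4764 = -298445544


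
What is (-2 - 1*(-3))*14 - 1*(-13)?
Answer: 27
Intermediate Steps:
(-2 - 1*(-3))*14 - 1*(-13) = (-2 + 3)*14 + 13 = 1*14 + 13 = 14 + 13 = 27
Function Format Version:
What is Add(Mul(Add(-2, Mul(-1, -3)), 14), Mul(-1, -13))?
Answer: 27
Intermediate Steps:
Add(Mul(Add(-2, Mul(-1, -3)), 14), Mul(-1, -13)) = Add(Mul(Add(-2, 3), 14), 13) = Add(Mul(1, 14), 13) = Add(14, 13) = 27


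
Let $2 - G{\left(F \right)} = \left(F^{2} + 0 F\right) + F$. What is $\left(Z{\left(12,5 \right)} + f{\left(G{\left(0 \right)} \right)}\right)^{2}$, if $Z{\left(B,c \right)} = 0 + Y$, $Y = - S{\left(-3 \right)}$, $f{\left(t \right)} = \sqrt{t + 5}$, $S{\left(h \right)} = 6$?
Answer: $\left(6 - \sqrt{7}\right)^{2} \approx 11.251$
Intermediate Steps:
$G{\left(F \right)} = 2 - F - F^{2}$ ($G{\left(F \right)} = 2 - \left(\left(F^{2} + 0 F\right) + F\right) = 2 - \left(\left(F^{2} + 0\right) + F\right) = 2 - \left(F^{2} + F\right) = 2 - \left(F + F^{2}\right) = 2 - F - F^{2}$)
$f{\left(t \right)} = \sqrt{5 + t}$
$Y = -6$ ($Y = \left(-1\right) 6 = -6$)
$Z{\left(B,c \right)} = -6$ ($Z{\left(B,c \right)} = 0 - 6 = -6$)
$\left(Z{\left(12,5 \right)} + f{\left(G{\left(0 \right)} \right)}\right)^{2} = \left(-6 + \sqrt{5 - -2}\right)^{2} = \left(-6 + \sqrt{5 + \left(2 + 0 - 0\right)}\right)^{2} = \left(-6 + \sqrt{5 + \left(2 + 0 + 0\right)}\right)^{2} = \left(-6 + \sqrt{5 + 2}\right)^{2} = \left(-6 + \sqrt{7}\right)^{2}$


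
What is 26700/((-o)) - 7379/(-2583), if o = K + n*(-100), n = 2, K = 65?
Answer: 518239/2583 ≈ 200.63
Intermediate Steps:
o = -135 (o = 65 + 2*(-100) = 65 - 200 = -135)
26700/((-o)) - 7379/(-2583) = 26700/((-1*(-135))) - 7379/(-2583) = 26700/135 - 7379*(-1/2583) = 26700*(1/135) + 7379/2583 = 1780/9 + 7379/2583 = 518239/2583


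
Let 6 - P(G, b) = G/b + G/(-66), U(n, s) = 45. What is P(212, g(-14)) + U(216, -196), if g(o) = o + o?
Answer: 14272/231 ≈ 61.784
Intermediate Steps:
g(o) = 2*o
P(G, b) = 6 + G/66 - G/b (P(G, b) = 6 - (G/b + G/(-66)) = 6 - (G/b + G*(-1/66)) = 6 - (G/b - G/66) = 6 - (-G/66 + G/b) = 6 + (G/66 - G/b) = 6 + G/66 - G/b)
P(212, g(-14)) + U(216, -196) = (6 + (1/66)*212 - 1*212/2*(-14)) + 45 = (6 + 106/33 - 1*212/(-28)) + 45 = (6 + 106/33 - 1*212*(-1/28)) + 45 = (6 + 106/33 + 53/7) + 45 = 3877/231 + 45 = 14272/231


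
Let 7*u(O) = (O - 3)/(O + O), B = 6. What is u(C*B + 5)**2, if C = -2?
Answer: 25/2401 ≈ 0.010412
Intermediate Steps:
u(O) = (-3 + O)/(14*O) (u(O) = ((O - 3)/(O + O))/7 = ((-3 + O)/((2*O)))/7 = ((-3 + O)*(1/(2*O)))/7 = ((-3 + O)/(2*O))/7 = (-3 + O)/(14*O))
u(C*B + 5)**2 = ((-3 + (-2*6 + 5))/(14*(-2*6 + 5)))**2 = ((-3 + (-12 + 5))/(14*(-12 + 5)))**2 = ((1/14)*(-3 - 7)/(-7))**2 = ((1/14)*(-1/7)*(-10))**2 = (5/49)**2 = 25/2401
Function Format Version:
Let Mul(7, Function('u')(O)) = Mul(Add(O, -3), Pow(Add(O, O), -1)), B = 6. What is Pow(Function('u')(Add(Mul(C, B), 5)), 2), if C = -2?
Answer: Rational(25, 2401) ≈ 0.010412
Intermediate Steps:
Function('u')(O) = Mul(Rational(1, 14), Pow(O, -1), Add(-3, O)) (Function('u')(O) = Mul(Rational(1, 7), Mul(Add(O, -3), Pow(Add(O, O), -1))) = Mul(Rational(1, 7), Mul(Add(-3, O), Pow(Mul(2, O), -1))) = Mul(Rational(1, 7), Mul(Add(-3, O), Mul(Rational(1, 2), Pow(O, -1)))) = Mul(Rational(1, 7), Mul(Rational(1, 2), Pow(O, -1), Add(-3, O))) = Mul(Rational(1, 14), Pow(O, -1), Add(-3, O)))
Pow(Function('u')(Add(Mul(C, B), 5)), 2) = Pow(Mul(Rational(1, 14), Pow(Add(Mul(-2, 6), 5), -1), Add(-3, Add(Mul(-2, 6), 5))), 2) = Pow(Mul(Rational(1, 14), Pow(Add(-12, 5), -1), Add(-3, Add(-12, 5))), 2) = Pow(Mul(Rational(1, 14), Pow(-7, -1), Add(-3, -7)), 2) = Pow(Mul(Rational(1, 14), Rational(-1, 7), -10), 2) = Pow(Rational(5, 49), 2) = Rational(25, 2401)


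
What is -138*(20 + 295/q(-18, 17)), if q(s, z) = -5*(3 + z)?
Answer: -23529/10 ≈ -2352.9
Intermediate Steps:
q(s, z) = -15 - 5*z
-138*(20 + 295/q(-18, 17)) = -138*(20 + 295/(-15 - 5*17)) = -138*(20 + 295/(-15 - 85)) = -138*(20 + 295/(-100)) = -138*(20 + 295*(-1/100)) = -138*(20 - 59/20) = -138*341/20 = -23529/10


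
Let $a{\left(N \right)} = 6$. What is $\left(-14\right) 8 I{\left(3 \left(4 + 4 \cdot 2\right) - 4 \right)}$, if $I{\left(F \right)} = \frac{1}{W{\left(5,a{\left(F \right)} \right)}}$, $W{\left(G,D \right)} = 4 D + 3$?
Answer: $- \frac{112}{27} \approx -4.1481$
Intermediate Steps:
$W{\left(G,D \right)} = 3 + 4 D$
$I{\left(F \right)} = \frac{1}{27}$ ($I{\left(F \right)} = \frac{1}{3 + 4 \cdot 6} = \frac{1}{3 + 24} = \frac{1}{27}$)
$\left(-14\right) 8 I{\left(3 \left(4 + 4 \cdot 2\right) - 4 \right)} = \left(-14\right) 8 \cdot \frac{1}{27} = \left(-112\right) \frac{1}{27} = - \frac{112}{27}$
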